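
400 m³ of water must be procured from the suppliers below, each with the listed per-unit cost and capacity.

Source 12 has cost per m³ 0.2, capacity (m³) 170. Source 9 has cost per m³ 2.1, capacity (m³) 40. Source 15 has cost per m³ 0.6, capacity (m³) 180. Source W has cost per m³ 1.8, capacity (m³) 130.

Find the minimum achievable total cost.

Use suppliers in increasing cost order.
Source 12 at 0.2: take all 170 m³ → 230 still needed.
Source 15 at 0.6: take all 180 m³ → 50 still needed.
Source W (1.8): take the remaining 50 → done.
Source 9: unused.
Cost = 170×0.2 + 180×0.6 + 50×1.8 = 232.

232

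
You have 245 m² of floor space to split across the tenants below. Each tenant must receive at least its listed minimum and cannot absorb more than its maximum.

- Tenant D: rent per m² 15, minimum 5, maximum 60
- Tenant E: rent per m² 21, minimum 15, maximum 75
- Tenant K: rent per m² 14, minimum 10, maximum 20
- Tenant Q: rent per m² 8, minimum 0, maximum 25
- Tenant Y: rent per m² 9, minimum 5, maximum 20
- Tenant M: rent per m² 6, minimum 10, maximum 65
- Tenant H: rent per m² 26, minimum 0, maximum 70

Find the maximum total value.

Meeting every minimum uses 5+15+10+0+5+10+0 = 45 m², leaving 200.
Highest rent per m² first: Tenant H 26 > Tenant E 21 > Tenant D 15 > Tenant K 14 > Tenant Y 9 > Tenant Q 8 > Tenant M 6.
Tenant H: +70 to 70 (cap) → 130 left.
Tenant E: +60 to 75 (cap) → 70 left.
Give Tenant D 55 more to hit its cap of 60 → 15 left.
Give Tenant K 10 more to hit its cap of 20 → 5 left.
Only 5 left; Tenant Y takes them to reach 10.
Total = 15×60 + 21×75 + 14×20 + 9×10 + 6×10 + 26×70 = 4725.

4725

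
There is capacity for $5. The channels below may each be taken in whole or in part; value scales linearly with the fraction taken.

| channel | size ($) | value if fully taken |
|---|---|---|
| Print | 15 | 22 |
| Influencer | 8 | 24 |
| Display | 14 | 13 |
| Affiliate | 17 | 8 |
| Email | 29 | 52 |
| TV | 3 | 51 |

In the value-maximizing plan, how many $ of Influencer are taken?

2

Best value per unit of size first: TV 51/3≈17, Influencer 24/8≈3, Email 52/29≈1.79, Print 22/15≈1.47, Display 13/14≈0.929, Affiliate 8/17≈0.471.
All 3 $ of TV fit (value 51) — 2 remain.
Only 2 $ remain; take 2/8 of Influencer for value 24×2/8 = 6.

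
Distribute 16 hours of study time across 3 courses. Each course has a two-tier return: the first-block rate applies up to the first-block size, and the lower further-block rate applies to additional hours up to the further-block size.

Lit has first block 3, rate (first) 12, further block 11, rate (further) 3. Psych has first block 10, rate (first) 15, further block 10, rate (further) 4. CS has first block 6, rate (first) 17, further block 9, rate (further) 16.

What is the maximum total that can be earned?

Treat each block as its own option and order by rate: CS/tier1 17 > CS/tier2 16 > Psych/tier1 15 > Lit/tier1 12 > Psych/tier2 4 > Lit/tier2 3.
Fill CS tier1 block (6 at 17) — 10 left.
CS/tier2 (16): +9 — 1 left.
Psych tier1 at 15: only 1 left, fill 1.
Total = 17×6 + 16×9 + 15×1 = 261.

261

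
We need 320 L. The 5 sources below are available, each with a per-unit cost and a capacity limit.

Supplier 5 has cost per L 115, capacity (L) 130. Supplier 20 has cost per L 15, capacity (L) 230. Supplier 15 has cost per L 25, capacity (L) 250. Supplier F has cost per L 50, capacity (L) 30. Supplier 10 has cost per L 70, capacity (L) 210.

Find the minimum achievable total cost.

5700

Cheapest first:
Supplier 20 at 15: take all 230 L → 90 still needed.
Supplier 15 at 25: take 90 of its 250 → requirement met.
Supplier F, Supplier 10, Supplier 5: unused.
Cost = 230×15 + 90×25 = 5700.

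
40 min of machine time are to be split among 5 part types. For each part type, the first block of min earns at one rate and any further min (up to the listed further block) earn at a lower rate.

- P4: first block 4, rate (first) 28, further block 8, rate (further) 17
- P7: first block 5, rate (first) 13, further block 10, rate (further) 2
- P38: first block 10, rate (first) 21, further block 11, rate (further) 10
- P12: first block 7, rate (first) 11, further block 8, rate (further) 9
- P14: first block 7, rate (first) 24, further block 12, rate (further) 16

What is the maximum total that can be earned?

802

Treat each block as its own option and order by rate: P4/T1 28 > P14/T1 24 > P38/T1 21 > P4/T2 17 > P14/T2 16 > P7/T1 13 > P12/T1 11 > P38/T2 10 > P12/T2 9 > P7/T2 2.
P4 T1 at 28: fill all 4 → 36 left.
P14/T1 (24): +7 → 29 left.
P38/T1 (21): +10 → 19 left.
P4/T2 (17): +8 → 11 left.
P14/T2: +11 of 12 at 16; pool empty.
Total = 28×4 + 24×7 + 21×10 + 17×8 + 16×11 = 802.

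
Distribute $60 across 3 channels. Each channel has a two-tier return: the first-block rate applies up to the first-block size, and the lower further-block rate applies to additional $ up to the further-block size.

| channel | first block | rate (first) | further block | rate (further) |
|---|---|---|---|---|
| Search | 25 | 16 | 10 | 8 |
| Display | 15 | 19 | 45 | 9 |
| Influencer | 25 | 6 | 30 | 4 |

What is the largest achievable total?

865

Rank every tier by rate: Display/tier1 19 > Search/tier1 16 > Display/tier2 9 > Search/tier2 8 > Influencer/tier1 6 > Influencer/tier2 4.
Display/tier1 (19): +15 ; 45 left.
Search/tier1 (16): +25 ; 20 left.
Display tier2 at 9: only 20 left, fill 20.
Total = 19×15 + 16×25 + 9×20 = 865.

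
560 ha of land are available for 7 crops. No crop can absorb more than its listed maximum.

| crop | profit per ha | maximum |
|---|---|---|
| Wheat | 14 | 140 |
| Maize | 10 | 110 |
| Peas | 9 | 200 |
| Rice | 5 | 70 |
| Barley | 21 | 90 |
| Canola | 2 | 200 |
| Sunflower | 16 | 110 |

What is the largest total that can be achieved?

7700

Rank by profit per ha: Barley 21 > Sunflower 16 > Wheat 14 > Maize 10 > Peas 9 > Rice 5 > Canola 2.
Barley: +90 to 90 (cap) → 470 left.
Sunflower: +110 to 110 (cap) → 360 left.
Give Wheat 140 to hit its cap of 140 → 220 left.
Give Maize 110 to hit its cap of 110 → 110 left.
Peas has room for 200 but only 110 remain, so it gets 110.
Total = 14×140 + 10×110 + 9×110 + 21×90 + 16×110 = 7700.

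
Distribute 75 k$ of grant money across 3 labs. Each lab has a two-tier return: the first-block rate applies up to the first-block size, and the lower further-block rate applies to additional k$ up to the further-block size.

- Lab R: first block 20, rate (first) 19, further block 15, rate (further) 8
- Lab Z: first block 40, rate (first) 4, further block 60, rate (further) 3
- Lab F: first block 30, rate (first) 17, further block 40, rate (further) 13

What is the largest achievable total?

Order all 6 blocks by rate: Lab R/tier1 19 > Lab F/tier1 17 > Lab F/tier2 13 > Lab R/tier2 8 > Lab Z/tier1 4 > Lab Z/tier2 3.
Fill Lab R tier1 block (20 at 19) → 55 left.
Fill Lab F tier1 block (30 at 17) → 25 left.
25 remain; put them into Lab F tier2 at 13.
Total = 19×20 + 17×30 + 13×25 = 1215.

1215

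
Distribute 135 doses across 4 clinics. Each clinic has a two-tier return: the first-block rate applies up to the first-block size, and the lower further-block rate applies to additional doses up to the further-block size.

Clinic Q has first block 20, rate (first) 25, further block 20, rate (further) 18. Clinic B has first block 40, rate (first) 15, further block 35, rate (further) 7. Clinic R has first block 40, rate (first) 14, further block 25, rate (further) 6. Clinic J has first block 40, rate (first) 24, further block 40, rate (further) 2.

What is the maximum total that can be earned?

Treat each block as its own option and order by rate: Clinic Q/T1 25 > Clinic J/T1 24 > Clinic Q/T2 18 > Clinic B/T1 15 > Clinic R/T1 14 > Clinic B/T2 7 > Clinic R/T2 6 > Clinic J/T2 2.
Fill Clinic Q T1 block (20 at 25) — 115 left.
Clinic J/T1 (24): +40 — 75 left.
Clinic Q/T2 (18): +20 — 55 left.
Fill Clinic B T1 block (40 at 15) — 15 left.
Clinic R/T1: +15 of 40 at 14; pool empty.
Total = 25×20 + 24×40 + 18×20 + 15×40 + 14×15 = 2630.

2630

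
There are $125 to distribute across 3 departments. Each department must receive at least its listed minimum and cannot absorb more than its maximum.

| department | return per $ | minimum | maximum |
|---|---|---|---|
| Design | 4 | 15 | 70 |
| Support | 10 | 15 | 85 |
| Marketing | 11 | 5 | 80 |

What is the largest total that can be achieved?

1240

Meeting every minimum uses 15+15+5 = 35 $, leaving 90.
Order the departments by return per $: Marketing 11 > Support 10 > Design 4.
Marketing takes 75 more to reach its cap of 80 → 15 left.
Support: +15 (room for 70) → 30. Pool exhausted.
Total = 4×15 + 10×30 + 11×80 = 1240.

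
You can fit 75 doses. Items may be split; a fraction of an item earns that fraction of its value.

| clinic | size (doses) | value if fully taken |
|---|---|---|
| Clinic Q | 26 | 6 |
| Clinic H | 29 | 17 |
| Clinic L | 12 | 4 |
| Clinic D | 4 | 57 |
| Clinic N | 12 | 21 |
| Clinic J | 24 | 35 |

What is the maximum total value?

132

Best value per unit of size first: Clinic D 57/4≈14.2, Clinic N 21/12≈1.75, Clinic J 35/24≈1.46, Clinic H 17/29≈0.586, Clinic L 4/12≈0.333, Clinic Q 6/26≈0.231.
All 4 doses of Clinic D fit (value 57) ; 71 remain.
All 12 doses of Clinic N fit (value 21) ; 59 remain.
Take all of Clinic J (24 doses, value 35) ; 35 doses left.
Clinic H: take in full, 29 doses for value 17 ; 6 left.
6 doses left: a 6/12 share of Clinic L gives 4×6/12 = 2.
Total value = 132.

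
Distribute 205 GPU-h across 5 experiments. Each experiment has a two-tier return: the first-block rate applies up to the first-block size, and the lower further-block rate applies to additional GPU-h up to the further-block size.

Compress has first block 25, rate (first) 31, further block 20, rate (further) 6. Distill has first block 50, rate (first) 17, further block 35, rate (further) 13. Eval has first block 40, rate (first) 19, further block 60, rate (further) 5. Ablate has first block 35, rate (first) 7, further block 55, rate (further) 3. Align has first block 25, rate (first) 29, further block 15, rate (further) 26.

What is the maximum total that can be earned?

4060

Rank every tier by rate: Compress/first 31 > Align/first 29 > Align/second 26 > Eval/first 19 > Distill/first 17 > Distill/second 13 > Ablate/first 7 > Compress/second 6 > Eval/second 5 > Ablate/second 3.
Compress first at 31: fill all 25 — 180 left.
Align first at 29: fill all 25 — 155 left.
Fill Align second block (15 at 26) — 140 left.
Eval first at 19: fill all 40 — 100 left.
Distill first at 17: fill all 50 — 50 left.
Distill second at 13: fill all 35 — 15 left.
Ablate first at 7: only 15 left, fill 15.
Total = 31×25 + 29×25 + 26×15 + 19×40 + 17×50 + 13×35 + 7×15 = 4060.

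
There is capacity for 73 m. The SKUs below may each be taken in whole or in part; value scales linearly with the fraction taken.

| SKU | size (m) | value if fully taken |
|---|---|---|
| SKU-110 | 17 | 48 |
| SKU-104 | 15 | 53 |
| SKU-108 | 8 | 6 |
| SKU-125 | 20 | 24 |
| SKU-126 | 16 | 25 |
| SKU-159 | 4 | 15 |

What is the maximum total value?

165.75

Sort by value density: SKU-159 15/4≈3.75, SKU-104 53/15≈3.53, SKU-110 48/17≈2.82, SKU-126 25/16≈1.56, SKU-125 24/20≈1.2, SKU-108 6/8≈0.75.
SKU-159: take in full, 4 m for value 15 ; 69 left.
SKU-104: take in full, 15 m for value 53 ; 54 left.
Take all of SKU-110 (17 m, value 48) ; 37 m left.
SKU-126: take in full, 16 m for value 25 ; 21 left.
Take all of SKU-125 (20 m, value 24) ; 1 m left.
Fill the last 1 m with part of SKU-108: 1/8 of it earns 0.75.
Total value = 165.75.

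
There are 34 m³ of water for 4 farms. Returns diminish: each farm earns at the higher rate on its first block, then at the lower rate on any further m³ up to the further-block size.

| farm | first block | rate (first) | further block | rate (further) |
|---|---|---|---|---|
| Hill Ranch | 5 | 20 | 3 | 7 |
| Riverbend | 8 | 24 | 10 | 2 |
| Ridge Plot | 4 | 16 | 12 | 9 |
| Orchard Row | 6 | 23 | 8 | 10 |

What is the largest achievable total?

601

Rank every tier by rate: Riverbend/T1 24 > Orchard Row/T1 23 > Hill Ranch/T1 20 > Ridge Plot/T1 16 > Orchard Row/T2 10 > Ridge Plot/T2 9 > Hill Ranch/T2 7 > Riverbend/T2 2.
Riverbend/T1 (24): +8 ; 26 left.
Fill Orchard Row T1 block (6 at 23) ; 20 left.
Hill Ranch T1 at 20: fill all 5 ; 15 left.
Ridge Plot/T1 (16): +4 ; 11 left.
Orchard Row/T2 (10): +8 ; 3 left.
Ridge Plot/T2: +3 of 12 at 9; pool empty.
Total = 24×8 + 23×6 + 20×5 + 16×4 + 10×8 + 9×3 = 601.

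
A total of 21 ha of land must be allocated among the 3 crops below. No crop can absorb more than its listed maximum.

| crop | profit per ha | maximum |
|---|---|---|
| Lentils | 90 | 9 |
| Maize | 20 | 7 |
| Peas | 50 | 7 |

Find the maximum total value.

1260

Highest profit per ha first: Lentils 90 > Peas 50 > Maize 20.
Lentils: +9 to 9 (cap) — 12 left.
Give Peas 7 to hit its cap of 7 — 5 left.
Only 5 left; Maize takes them to reach 5.
Total = 90×9 + 20×5 + 50×7 = 1260.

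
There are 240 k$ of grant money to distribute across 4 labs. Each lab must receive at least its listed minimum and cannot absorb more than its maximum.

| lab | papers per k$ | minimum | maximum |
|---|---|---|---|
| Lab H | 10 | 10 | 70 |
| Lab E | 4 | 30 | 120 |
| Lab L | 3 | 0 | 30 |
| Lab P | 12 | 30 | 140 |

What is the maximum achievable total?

2500

Meeting every minimum uses 10+30+0+30 = 70 k$, leaving 170.
Highest papers per k$ first: Lab P 12 > Lab H 10 > Lab E 4 > Lab L 3.
Give Lab P 110 more to hit its cap of 140 → 60 left.
Lab H: +60 to 70 (cap) → 0 left.
Total = 10×70 + 4×30 + 12×140 = 2500.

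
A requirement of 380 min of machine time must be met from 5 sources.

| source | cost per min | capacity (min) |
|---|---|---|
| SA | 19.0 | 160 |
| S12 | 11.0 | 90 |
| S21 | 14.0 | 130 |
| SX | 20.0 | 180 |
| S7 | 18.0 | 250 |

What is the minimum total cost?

5690

Cheapest first:
S12 at 11.0: take all 90 min → 290 still needed.
Take 130 from S21 at 14.0 → need 160 more.
Take 160 from S7 at 18.0 to finish.
SA, SX: unused.
Cost = 90×11.0 + 130×14.0 + 160×18.0 = 5690.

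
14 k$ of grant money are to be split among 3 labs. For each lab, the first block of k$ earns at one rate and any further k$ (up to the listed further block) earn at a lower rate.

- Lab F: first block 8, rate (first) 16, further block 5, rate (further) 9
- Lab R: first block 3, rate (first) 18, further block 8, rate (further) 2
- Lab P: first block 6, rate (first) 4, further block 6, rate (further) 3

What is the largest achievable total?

Order all 6 blocks by rate: Lab R/tier1 18 > Lab F/tier1 16 > Lab F/tier2 9 > Lab P/tier1 4 > Lab P/tier2 3 > Lab R/tier2 2.
Fill Lab R tier1 block (3 at 18) — 11 left.
Lab F/tier1 (16): +8 — 3 left.
3 remain; put them into Lab F tier2 at 9.
Total = 18×3 + 16×8 + 9×3 = 209.

209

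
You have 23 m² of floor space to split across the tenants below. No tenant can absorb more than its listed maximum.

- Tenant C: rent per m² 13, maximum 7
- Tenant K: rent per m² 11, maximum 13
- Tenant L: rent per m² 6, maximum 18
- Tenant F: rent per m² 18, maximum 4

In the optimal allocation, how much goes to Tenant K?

12

Highest rent per m² first: Tenant F 18 > Tenant C 13 > Tenant K 11 > Tenant L 6.
Tenant F takes 4 to reach its cap of 4 — 19 left.
Tenant C: +7 to 7 (cap) — 12 left.
Tenant K has room for 13 but only 12 remain, so it gets 12.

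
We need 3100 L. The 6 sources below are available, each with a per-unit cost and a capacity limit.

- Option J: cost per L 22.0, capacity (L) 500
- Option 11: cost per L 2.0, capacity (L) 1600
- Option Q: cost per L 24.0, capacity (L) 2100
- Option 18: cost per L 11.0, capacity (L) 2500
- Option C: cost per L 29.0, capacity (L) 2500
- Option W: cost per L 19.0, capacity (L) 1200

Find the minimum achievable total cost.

Use sources in increasing cost order.
Take 1600 from Option 11 at 2.0 — need 1500 more.
Take 1500 from Option 18 at 11.0 to finish.
Option W, Option J, Option Q, Option C: unused.
Cost = 1600×2.0 + 1500×11.0 = 19700.

19700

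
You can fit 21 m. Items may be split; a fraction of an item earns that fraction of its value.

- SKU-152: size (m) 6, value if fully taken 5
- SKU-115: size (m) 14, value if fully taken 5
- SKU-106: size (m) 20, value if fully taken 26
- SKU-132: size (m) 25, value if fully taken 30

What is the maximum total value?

Best value per unit of size first: SKU-106 26/20≈1.3, SKU-132 30/25≈1.2, SKU-152 5/6≈0.833, SKU-115 5/14≈0.357.
SKU-106: take in full, 20 m for value 26 ; 1 left.
Fill the last 1 m with part of SKU-132: 1/25 of it earns 1.2.
Total value = 27.2.

27.2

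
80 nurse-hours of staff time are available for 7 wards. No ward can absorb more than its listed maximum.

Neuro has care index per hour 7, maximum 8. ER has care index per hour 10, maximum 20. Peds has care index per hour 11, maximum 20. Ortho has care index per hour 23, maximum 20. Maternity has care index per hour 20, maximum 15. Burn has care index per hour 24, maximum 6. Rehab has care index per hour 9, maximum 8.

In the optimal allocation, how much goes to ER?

19

Rank by care index per hour: Burn 24 > Ortho 23 > Maternity 20 > Peds 11 > ER 10 > Rehab 9 > Neuro 7.
Burn: +6 to 6 (cap) ; 74 left.
Ortho takes 20 to reach its cap of 20 ; 54 left.
Give Maternity 15 to hit its cap of 15 ; 39 left.
Peds takes 20 to reach its cap of 20 ; 19 left.
ER has room for 20 but only 19 remain, so it gets 19.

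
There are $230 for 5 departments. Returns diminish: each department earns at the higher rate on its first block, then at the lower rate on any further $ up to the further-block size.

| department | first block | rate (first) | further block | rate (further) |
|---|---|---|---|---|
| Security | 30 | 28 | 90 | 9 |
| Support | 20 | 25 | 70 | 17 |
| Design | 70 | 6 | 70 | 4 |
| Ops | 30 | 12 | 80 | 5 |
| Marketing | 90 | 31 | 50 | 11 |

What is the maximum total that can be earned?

5560

Rank every tier by rate: Marketing/tier1 31 > Security/tier1 28 > Support/tier1 25 > Support/tier2 17 > Ops/tier1 12 > Marketing/tier2 11 > Security/tier2 9 > Design/tier1 6 > Ops/tier2 5 > Design/tier2 4.
Marketing/tier1 (31): +90 → 140 left.
Security tier1 at 28: fill all 30 → 110 left.
Support/tier1 (25): +20 → 90 left.
Fill Support tier2 block (70 at 17) → 20 left.
20 remain; put them into Ops tier1 at 12.
Total = 31×90 + 28×30 + 25×20 + 17×70 + 12×20 = 5560.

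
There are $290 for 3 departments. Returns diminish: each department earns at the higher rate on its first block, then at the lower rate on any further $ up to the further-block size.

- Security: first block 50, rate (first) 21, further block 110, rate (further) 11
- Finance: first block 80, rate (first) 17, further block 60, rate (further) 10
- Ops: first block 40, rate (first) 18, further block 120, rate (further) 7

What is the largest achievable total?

4440

Rank every tier by rate: Security/tier1 21 > Ops/tier1 18 > Finance/tier1 17 > Security/tier2 11 > Finance/tier2 10 > Ops/tier2 7.
Security tier1 at 21: fill all 50 ; 240 left.
Ops/tier1 (18): +40 ; 200 left.
Finance tier1 at 17: fill all 80 ; 120 left.
Security tier2 at 11: fill all 110 ; 10 left.
10 remain; put them into Finance tier2 at 10.
Total = 21×50 + 18×40 + 17×80 + 11×110 + 10×10 = 4440.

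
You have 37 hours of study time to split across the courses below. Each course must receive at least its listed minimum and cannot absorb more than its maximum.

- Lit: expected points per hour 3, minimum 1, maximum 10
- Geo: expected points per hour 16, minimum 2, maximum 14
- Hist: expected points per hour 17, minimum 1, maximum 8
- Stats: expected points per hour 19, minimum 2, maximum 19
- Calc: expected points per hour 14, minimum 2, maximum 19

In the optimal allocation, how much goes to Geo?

7

Meeting every minimum uses 1+2+1+2+2 = 8 hours, leaving 29.
Order the courses by expected points per hour: Stats 19 > Hist 17 > Geo 16 > Calc 14 > Lit 3.
Stats takes 17 more to reach its cap of 19 — 12 left.
Give Hist 7 more to hit its cap of 8 — 5 left.
Geo: +5 (room for 12) → 7. Pool exhausted.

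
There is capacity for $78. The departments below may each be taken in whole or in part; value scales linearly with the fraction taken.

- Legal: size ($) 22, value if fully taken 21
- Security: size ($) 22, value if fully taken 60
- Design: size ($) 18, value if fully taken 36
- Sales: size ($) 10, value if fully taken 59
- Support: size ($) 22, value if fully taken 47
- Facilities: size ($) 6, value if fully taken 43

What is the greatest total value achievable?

245

Sort by value density: Facilities 43/6≈7.17, Sales 59/10≈5.9, Security 60/22≈2.73, Support 47/22≈2.14, Design 36/18≈2, Legal 21/22≈0.955.
Take all of Facilities (6 $, value 43) — 72 $ left.
Sales: take in full, 10 $ for value 59 — 62 left.
Security: take in full, 22 $ for value 60 — 40 left.
Take all of Support (22 $, value 47) — 18 $ left.
All 18 $ of Design fit (value 36) — 0 remain.
Total value = 245.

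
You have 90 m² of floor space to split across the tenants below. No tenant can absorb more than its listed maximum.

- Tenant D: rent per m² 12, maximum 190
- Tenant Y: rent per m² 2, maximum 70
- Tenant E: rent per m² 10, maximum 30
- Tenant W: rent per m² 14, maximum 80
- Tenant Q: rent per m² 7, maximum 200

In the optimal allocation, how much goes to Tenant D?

Highest rent per m² first: Tenant W 14 > Tenant D 12 > Tenant E 10 > Tenant Q 7 > Tenant Y 2.
Tenant W: +80 to 80 (cap) — 10 left.
Tenant D has room for 190 but only 10 remain, so it gets 10.

10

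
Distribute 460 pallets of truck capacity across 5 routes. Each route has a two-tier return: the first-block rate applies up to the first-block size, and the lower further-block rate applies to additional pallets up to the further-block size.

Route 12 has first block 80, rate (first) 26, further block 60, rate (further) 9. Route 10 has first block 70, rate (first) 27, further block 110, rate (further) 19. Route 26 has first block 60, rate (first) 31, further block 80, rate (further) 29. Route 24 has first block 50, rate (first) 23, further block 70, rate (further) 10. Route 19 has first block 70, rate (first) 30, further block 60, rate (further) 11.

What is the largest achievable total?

Order all 10 blocks by rate: Route 26/tier1 31 > Route 19/tier1 30 > Route 26/tier2 29 > Route 10/tier1 27 > Route 12/tier1 26 > Route 24/tier1 23 > Route 10/tier2 19 > Route 19/tier2 11 > Route 24/tier2 10 > Route 12/tier2 9.
Route 26 tier1 at 31: fill all 60 — 400 left.
Route 19 tier1 at 30: fill all 70 — 330 left.
Fill Route 26 tier2 block (80 at 29) — 250 left.
Route 10/tier1 (27): +70 — 180 left.
Route 12 tier1 at 26: fill all 80 — 100 left.
Route 24/tier1 (23): +50 — 50 left.
50 remain; put them into Route 10 tier2 at 19.
Total = 31×60 + 30×70 + 29×80 + 27×70 + 26×80 + 23×50 + 19×50 = 12350.

12350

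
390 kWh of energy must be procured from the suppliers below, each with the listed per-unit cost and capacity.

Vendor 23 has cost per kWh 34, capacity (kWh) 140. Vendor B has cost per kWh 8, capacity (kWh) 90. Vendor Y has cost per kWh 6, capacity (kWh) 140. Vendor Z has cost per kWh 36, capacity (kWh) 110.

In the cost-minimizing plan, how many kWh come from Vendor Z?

20

Cheapest first:
Take 140 from Vendor Y at 6 — need 250 more.
Take 90 from Vendor B at 8 — need 160 more.
Take 140 from Vendor 23 at 34 — need 20 more.
Vendor Z at 36: take 20 of its 110 — requirement met.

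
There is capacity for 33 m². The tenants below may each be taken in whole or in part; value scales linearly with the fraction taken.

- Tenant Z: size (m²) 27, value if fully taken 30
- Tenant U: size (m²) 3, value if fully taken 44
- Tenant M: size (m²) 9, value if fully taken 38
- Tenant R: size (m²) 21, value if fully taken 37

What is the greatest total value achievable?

119

Best value per unit of size first: Tenant U 44/3≈14.7, Tenant M 38/9≈4.22, Tenant R 37/21≈1.76, Tenant Z 30/27≈1.11.
Tenant U: take in full, 3 m² for value 44 — 30 left.
Tenant M: take in full, 9 m² for value 38 — 21 left.
Take all of Tenant R (21 m², value 37) — 0 m² left.
Total value = 119.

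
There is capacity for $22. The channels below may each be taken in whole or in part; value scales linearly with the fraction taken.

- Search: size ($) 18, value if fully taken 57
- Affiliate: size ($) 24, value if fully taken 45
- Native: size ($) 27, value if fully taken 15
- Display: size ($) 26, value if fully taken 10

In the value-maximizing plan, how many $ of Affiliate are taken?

Rank by value-to-size ratio: Search 57/18≈3.17, Affiliate 45/24≈1.88, Native 15/27≈0.556, Display 10/26≈0.385.
Search: take in full, 18 $ for value 57 ; 4 left.
Only 4 $ remain; take 4/24 of Affiliate for value 45×4/24 = 7.5.

4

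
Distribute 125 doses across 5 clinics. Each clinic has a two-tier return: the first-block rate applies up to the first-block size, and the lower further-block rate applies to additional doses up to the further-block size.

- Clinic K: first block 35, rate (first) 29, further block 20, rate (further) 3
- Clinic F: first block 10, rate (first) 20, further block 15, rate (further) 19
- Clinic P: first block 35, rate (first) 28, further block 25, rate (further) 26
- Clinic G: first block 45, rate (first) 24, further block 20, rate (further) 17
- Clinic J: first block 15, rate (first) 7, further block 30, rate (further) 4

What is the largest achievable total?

Rank every tier by rate: Clinic K/T1 29 > Clinic P/T1 28 > Clinic P/T2 26 > Clinic G/T1 24 > Clinic F/T1 20 > Clinic F/T2 19 > Clinic G/T2 17 > Clinic J/T1 7 > Clinic J/T2 4 > Clinic K/T2 3.
Clinic K T1 at 29: fill all 35 — 90 left.
Fill Clinic P T1 block (35 at 28) — 55 left.
Clinic P T2 at 26: fill all 25 — 30 left.
Clinic G/T1: +30 of 45 at 24; pool empty.
Total = 29×35 + 28×35 + 26×25 + 24×30 = 3365.

3365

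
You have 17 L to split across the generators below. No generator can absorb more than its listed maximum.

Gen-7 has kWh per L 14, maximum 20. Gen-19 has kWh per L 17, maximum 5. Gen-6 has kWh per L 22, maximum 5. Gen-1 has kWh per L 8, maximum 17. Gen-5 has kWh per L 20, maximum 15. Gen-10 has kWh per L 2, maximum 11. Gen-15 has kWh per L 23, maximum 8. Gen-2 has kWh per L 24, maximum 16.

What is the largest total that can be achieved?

407

Highest kWh per L first: Gen-2 24 > Gen-15 23 > Gen-6 22 > Gen-5 20 > Gen-19 17 > Gen-7 14 > Gen-1 8 > Gen-10 2.
Gen-2 takes 16 to reach its cap of 16 — 1 left.
Gen-15 has room for 8 but only 1 remain, so it gets 1.
Total = 23×1 + 24×16 = 407.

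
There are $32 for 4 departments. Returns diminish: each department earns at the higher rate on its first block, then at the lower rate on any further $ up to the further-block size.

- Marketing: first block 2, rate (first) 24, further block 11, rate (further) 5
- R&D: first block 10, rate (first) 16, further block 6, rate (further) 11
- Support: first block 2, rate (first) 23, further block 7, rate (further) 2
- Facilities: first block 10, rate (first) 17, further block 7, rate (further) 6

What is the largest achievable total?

Treat each block as its own option and order by rate: Marketing/first 24 > Support/first 23 > Facilities/first 17 > R&D/first 16 > R&D/second 11 > Facilities/second 6 > Marketing/second 5 > Support/second 2.
Marketing first at 24: fill all 2 — 30 left.
Support first at 23: fill all 2 — 28 left.
Fill Facilities first block (10 at 17) — 18 left.
R&D/first (16): +10 — 8 left.
R&D/second (11): +6 — 2 left.
Facilities/second: +2 of 7 at 6; pool empty.
Total = 24×2 + 23×2 + 17×10 + 16×10 + 11×6 + 6×2 = 502.

502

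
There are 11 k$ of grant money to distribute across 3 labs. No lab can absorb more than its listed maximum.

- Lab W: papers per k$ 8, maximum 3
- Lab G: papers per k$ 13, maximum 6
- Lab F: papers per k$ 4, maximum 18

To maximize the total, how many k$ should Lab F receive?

Rank by papers per k$: Lab G 13 > Lab W 8 > Lab F 4.
Lab G takes 6 to reach its cap of 6 ; 5 left.
Lab W takes 3 to reach its cap of 3 ; 2 left.
Lab F has room for 18 but only 2 remain, so it gets 2.

2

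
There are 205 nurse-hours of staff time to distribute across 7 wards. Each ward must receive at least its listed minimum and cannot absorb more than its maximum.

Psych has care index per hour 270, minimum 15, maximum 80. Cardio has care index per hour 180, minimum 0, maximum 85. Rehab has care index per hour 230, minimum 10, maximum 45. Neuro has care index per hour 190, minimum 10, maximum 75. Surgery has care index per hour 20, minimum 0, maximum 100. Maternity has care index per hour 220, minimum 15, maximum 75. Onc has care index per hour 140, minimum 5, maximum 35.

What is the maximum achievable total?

48850

Meeting every minimum uses 15+0+10+10+0+15+5 = 55 nurse-hours, leaving 150.
Highest care index per hour first: Psych 270 > Rehab 230 > Maternity 220 > Neuro 190 > Cardio 180 > Onc 140 > Surgery 20.
Give Psych 65 more to hit its cap of 80 — 85 left.
Rehab takes 35 more to reach its cap of 45 — 50 left.
Maternity has room for 60 more but only 50 remain, so it gets 65.
Total = 270×80 + 230×45 + 190×10 + 220×65 + 140×5 = 48850.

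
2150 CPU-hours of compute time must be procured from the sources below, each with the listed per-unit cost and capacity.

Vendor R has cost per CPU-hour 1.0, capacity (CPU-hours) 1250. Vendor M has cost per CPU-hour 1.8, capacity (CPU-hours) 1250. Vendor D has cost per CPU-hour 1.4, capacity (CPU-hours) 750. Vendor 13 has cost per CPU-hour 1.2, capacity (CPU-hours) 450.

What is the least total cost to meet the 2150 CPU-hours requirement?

Fill from the cheapest source first.
Vendor R at 1.0: take all 1250 CPU-hours — 900 still needed.
Vendor 13 (1.2): use full 450 — 450 CPU-hours to go.
Vendor D (1.4): take the remaining 450 — done.
Vendor M: unused.
Cost = 1250×1.0 + 450×1.2 + 450×1.4 = 2420.

2420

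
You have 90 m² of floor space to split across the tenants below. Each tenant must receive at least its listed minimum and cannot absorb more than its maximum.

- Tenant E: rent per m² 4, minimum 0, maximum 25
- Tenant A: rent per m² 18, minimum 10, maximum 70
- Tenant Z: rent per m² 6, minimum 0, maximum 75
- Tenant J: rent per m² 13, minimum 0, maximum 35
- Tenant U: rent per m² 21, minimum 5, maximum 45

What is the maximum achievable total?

1755

Meeting every minimum uses 0+10+0+0+5 = 15 m², leaving 75.
Order the tenants by rent per m²: Tenant U 21 > Tenant A 18 > Tenant J 13 > Tenant Z 6 > Tenant E 4.
Give Tenant U 40 more to hit its cap of 45 — 35 left.
Tenant A has room for 60 more but only 35 remain, so it gets 45.
Total = 18×45 + 21×45 = 1755.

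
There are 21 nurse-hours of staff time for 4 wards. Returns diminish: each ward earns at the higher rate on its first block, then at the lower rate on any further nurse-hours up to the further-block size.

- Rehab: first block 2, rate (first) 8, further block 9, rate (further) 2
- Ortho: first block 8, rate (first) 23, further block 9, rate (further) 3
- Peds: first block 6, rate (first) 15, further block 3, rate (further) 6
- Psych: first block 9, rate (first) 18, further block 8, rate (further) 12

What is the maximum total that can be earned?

Treat each block as its own option and order by rate: Ortho/T1 23 > Psych/T1 18 > Peds/T1 15 > Psych/T2 12 > Rehab/T1 8 > Peds/T2 6 > Ortho/T2 3 > Rehab/T2 2.
Ortho T1 at 23: fill all 8 ; 13 left.
Psych T1 at 18: fill all 9 ; 4 left.
Peds/T1: +4 of 6 at 15; pool empty.
Total = 23×8 + 18×9 + 15×4 = 406.

406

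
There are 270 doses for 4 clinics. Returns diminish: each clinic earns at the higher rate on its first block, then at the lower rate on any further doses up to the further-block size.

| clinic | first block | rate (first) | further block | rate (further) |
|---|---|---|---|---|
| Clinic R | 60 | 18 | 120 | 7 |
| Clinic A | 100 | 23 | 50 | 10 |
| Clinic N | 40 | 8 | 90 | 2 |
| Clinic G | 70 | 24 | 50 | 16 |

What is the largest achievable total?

5700

Treat each block as its own option and order by rate: Clinic G/first 24 > Clinic A/first 23 > Clinic R/first 18 > Clinic G/second 16 > Clinic A/second 10 > Clinic N/first 8 > Clinic R/second 7 > Clinic N/second 2.
Fill Clinic G first block (70 at 24) ; 200 left.
Clinic A/first (23): +100 ; 100 left.
Fill Clinic R first block (60 at 18) ; 40 left.
Clinic G/second: +40 of 50 at 16; pool empty.
Total = 24×70 + 23×100 + 18×60 + 16×40 = 5700.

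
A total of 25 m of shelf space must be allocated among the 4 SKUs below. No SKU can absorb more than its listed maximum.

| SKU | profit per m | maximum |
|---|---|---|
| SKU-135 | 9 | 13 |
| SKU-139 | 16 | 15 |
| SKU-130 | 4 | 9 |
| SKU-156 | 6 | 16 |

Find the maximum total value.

330

Rank by profit per m: SKU-139 16 > SKU-135 9 > SKU-156 6 > SKU-130 4.
SKU-139: +15 to 15 (cap) — 10 left.
SKU-135 has room for 13 but only 10 remain, so it gets 10.
Total = 9×10 + 16×15 = 330.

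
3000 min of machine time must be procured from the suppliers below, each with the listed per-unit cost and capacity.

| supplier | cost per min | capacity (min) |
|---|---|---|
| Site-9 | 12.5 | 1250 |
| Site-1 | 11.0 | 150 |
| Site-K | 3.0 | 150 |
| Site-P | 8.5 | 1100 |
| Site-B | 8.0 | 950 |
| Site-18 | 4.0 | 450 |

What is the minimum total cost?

23350

Cheapest first:
Site-K at 3.0: take all 150 min → 2850 still needed.
Site-18 (4.0): use full 450 → 2400 min to go.
Site-B (8.0): use full 950 → 1450 min to go.
Site-P at 8.5: take all 1100 min → 350 still needed.
Take 150 from Site-1 at 11.0 → need 200 more.
Site-9 at 12.5: take 200 of its 1250 → requirement met.
Cost = 150×3.0 + 450×4.0 + 950×8.0 + 1100×8.5 + 150×11.0 + 200×12.5 = 23350.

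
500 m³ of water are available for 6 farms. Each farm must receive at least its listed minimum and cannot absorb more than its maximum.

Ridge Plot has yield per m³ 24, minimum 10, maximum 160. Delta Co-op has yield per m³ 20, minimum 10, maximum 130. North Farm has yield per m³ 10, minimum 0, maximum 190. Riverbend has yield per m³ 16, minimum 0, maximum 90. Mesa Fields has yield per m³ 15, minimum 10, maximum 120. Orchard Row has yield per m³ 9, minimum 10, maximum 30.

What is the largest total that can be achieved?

9620

Meeting every minimum uses 10+10+0+0+10+10 = 40 m³, leaving 460.
Order the farms by yield per m³: Ridge Plot 24 > Delta Co-op 20 > Riverbend 16 > Mesa Fields 15 > North Farm 10 > Orchard Row 9.
Give Ridge Plot 150 more to hit its cap of 160 ; 310 left.
Give Delta Co-op 120 more to hit its cap of 130 ; 190 left.
Give Riverbend 90 more to hit its cap of 90 ; 100 left.
Mesa Fields: +100 (room for 110) → 110. Pool exhausted.
Total = 24×160 + 20×130 + 16×90 + 15×110 + 9×10 = 9620.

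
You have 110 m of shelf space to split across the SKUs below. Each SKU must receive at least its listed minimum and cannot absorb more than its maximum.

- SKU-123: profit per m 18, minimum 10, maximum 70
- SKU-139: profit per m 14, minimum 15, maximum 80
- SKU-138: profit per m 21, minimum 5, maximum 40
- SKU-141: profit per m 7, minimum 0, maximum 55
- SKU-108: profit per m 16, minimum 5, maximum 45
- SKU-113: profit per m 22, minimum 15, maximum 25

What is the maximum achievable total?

Meeting every minimum uses 10+15+5+0+5+15 = 50 m, leaving 60.
Rank by profit per m: SKU-113 22 > SKU-138 21 > SKU-123 18 > SKU-108 16 > SKU-139 14 > SKU-141 7.
SKU-113: +10 to 25 (cap) → 50 left.
SKU-138: +35 to 40 (cap) → 15 left.
SKU-123: +15 (room for 60) → 25. Pool exhausted.
Total = 18×25 + 14×15 + 21×40 + 16×5 + 22×25 = 2130.

2130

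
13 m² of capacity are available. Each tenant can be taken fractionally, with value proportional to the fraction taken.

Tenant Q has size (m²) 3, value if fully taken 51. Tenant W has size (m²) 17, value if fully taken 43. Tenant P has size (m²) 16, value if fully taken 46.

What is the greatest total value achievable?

Best value per unit of size first: Tenant Q 51/3≈17, Tenant P 46/16≈2.88, Tenant W 43/17≈2.53.
All 3 m² of Tenant Q fit (value 51) → 10 remain.
Only 10 m² remain; take 10/16 of Tenant P for value 46×10/16 = 28.75.
Total value = 79.75.

79.75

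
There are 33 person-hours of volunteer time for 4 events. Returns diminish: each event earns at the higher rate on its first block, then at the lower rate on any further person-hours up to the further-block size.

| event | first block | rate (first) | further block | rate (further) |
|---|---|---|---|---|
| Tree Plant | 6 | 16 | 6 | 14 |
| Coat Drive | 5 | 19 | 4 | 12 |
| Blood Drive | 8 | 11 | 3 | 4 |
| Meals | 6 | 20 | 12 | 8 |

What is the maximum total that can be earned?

509

Order all 8 blocks by rate: Meals/tier1 20 > Coat Drive/tier1 19 > Tree Plant/tier1 16 > Tree Plant/tier2 14 > Coat Drive/tier2 12 > Blood Drive/tier1 11 > Meals/tier2 8 > Blood Drive/tier2 4.
Meals/tier1 (20): +6 — 27 left.
Coat Drive/tier1 (19): +5 — 22 left.
Tree Plant/tier1 (16): +6 — 16 left.
Fill Tree Plant tier2 block (6 at 14) — 10 left.
Coat Drive tier2 at 12: fill all 4 — 6 left.
Blood Drive/tier1: +6 of 8 at 11; pool empty.
Total = 20×6 + 19×5 + 16×6 + 14×6 + 12×4 + 11×6 = 509.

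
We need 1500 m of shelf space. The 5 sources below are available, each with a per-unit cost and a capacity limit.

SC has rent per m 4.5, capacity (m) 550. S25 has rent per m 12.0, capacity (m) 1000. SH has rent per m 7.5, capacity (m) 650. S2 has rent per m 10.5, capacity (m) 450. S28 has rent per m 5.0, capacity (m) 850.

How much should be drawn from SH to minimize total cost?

Cheapest first:
SC (4.5): use full 550 ; 950 m to go.
S28 at 5.0: take all 850 m ; 100 still needed.
Take 100 from SH at 7.5 to finish.
S2, S25: unused.

100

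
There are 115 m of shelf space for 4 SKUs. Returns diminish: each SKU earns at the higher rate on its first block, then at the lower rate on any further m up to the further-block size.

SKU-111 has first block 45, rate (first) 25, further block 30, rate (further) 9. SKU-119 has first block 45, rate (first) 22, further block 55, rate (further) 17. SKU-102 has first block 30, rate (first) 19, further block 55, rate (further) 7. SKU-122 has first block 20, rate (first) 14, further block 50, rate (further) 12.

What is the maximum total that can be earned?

Order all 8 blocks by rate: SKU-111/tier1 25 > SKU-119/tier1 22 > SKU-102/tier1 19 > SKU-119/tier2 17 > SKU-122/tier1 14 > SKU-122/tier2 12 > SKU-111/tier2 9 > SKU-102/tier2 7.
SKU-111/tier1 (25): +45 ; 70 left.
SKU-119 tier1 at 22: fill all 45 ; 25 left.
SKU-102 tier1 at 19: only 25 left, fill 25.
Total = 25×45 + 22×45 + 19×25 = 2590.

2590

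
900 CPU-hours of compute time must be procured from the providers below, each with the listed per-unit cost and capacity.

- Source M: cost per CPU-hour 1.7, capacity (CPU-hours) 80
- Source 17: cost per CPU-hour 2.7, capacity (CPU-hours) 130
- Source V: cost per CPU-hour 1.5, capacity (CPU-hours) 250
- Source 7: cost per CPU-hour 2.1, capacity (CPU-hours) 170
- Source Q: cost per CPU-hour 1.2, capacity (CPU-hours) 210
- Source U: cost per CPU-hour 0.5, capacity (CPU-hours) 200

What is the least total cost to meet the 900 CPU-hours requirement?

1199

Cheapest first:
Take 200 from Source U at 0.5 → need 700 more.
Take 210 from Source Q at 1.2 → need 490 more.
Source V at 1.5: take all 250 CPU-hours → 240 still needed.
Source M at 1.7: take all 80 CPU-hours → 160 still needed.
Take 160 from Source 7 at 2.1 to finish.
Source 17: unused.
Cost = 200×0.5 + 210×1.2 + 250×1.5 + 80×1.7 + 160×2.1 = 1199.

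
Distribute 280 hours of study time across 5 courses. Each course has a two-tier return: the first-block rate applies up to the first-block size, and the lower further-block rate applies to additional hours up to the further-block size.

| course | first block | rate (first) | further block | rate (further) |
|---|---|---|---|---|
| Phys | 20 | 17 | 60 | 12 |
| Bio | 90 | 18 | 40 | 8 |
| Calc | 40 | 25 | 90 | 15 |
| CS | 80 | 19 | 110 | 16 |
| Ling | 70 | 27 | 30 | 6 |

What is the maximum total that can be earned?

Treat each block as its own option and order by rate: Ling/T1 27 > Calc/T1 25 > CS/T1 19 > Bio/T1 18 > Phys/T1 17 > CS/T2 16 > Calc/T2 15 > Phys/T2 12 > Bio/T2 8 > Ling/T2 6.
Ling T1 at 27: fill all 70 → 210 left.
Calc T1 at 25: fill all 40 → 170 left.
CS/T1 (19): +80 → 90 left.
Bio T1 at 18: fill all 90 → 0 left.
Total = 27×70 + 25×40 + 19×80 + 18×90 = 6030.

6030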